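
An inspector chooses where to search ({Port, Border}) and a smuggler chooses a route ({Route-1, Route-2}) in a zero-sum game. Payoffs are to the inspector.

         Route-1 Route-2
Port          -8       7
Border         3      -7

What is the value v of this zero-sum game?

-7/5

Row minima: Port → -8, Border → -7; maximin = -7.
Column maxima: Route-1 → 3, Route-2 → 7; minimax = 3.
-7 ≠ 3, so there is no saddle point; optimal play is mixed.
Let the inspector play Port with probability p. Expected payoff against Route-1: (-8)p + 3(1−p) = −11p + 3; against Route-2: 7p + (-7)(1−p) = 14p − 7.
Setting these equal: −11p + 3 = 14p − 7 ⇒ −25p = -10 ⇒ p = 2/5, and the value is (-11)·(2/5) + 3 = -7/5.
For the smuggler: with q = P(Route-1), equating Port's and Border's payoffs gives −15q + 7 = 10q − 7 ⇒ q = 14/25.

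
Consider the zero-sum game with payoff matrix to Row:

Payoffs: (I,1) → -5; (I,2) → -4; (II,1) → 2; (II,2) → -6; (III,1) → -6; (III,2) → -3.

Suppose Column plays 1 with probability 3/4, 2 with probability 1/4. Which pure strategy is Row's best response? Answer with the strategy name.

Expected payoff of I: (3/4)·(-5) + (1/4)·(-4) = -19/4.
Expected payoff of II: (3/4)·2 + (1/4)·(-6) = 0.
Expected payoff of III: (3/4)·(-6) + (1/4)·(-3) = -21/4.
The largest is 0, so Row's best response is II.

II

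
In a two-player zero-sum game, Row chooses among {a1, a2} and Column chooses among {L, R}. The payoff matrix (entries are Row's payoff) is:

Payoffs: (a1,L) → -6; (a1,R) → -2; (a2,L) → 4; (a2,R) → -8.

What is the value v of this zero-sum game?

-7/2

Row minima: a1 → -6, a2 → -8; maximin = -6.
Column maxima: L → 4, R → -2; minimax = -2.
-6 ≠ -2, so there is no saddle point; optimal play is mixed.
Let Row play a1 with probability p. Expected payoff against L: (-6)p + 4(1−p) = −10p + 4; against R: (-2)p + (-8)(1−p) = 6p − 8.
Setting these equal: −10p + 4 = 6p − 8 ⇒ −16p = -12 ⇒ p = 3/4, and the value is (-10)·(3/4) + 4 = -7/2.
For Column: with q = P(L), equating a1's and a2's payoffs gives −4q − 2 = 12q − 8 ⇒ q = 3/8.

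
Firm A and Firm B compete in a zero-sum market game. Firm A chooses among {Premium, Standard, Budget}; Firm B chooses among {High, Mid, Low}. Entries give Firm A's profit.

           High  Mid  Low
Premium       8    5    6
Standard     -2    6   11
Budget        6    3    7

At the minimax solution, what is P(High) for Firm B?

Row minima: Premium → 5, Standard → -2, Budget → 3; maximin = 5.
Column maxima: High → 8, Mid → 6, Low → 11; minimax = 6.
5 ≠ 6, so there is no saddle point; optimal play is mixed.
Low is strictly dominated by Mid (it gives Firm A strictly more in every row), so Firm B never plays it.
With Low eliminated, Budget is strictly dominated by Premium (Premium gives Firm A strictly more in every remaining column), so Firm A never plays it.
On the remaining 2×2 (Premium, Standard vs High, Mid):
Let Firm A play Premium with probability p. Expected payoff against High: 8p + (-2)(1−p) = 10p − 2; against Mid: 5p + 6(1−p) = −p + 6.
Setting these equal: 10p − 2 = −p + 6 ⇒ 11p = 8 ⇒ p = 8/11, and the value is (10)·(8/11) − 2 = 58/11.
For Firm B: with q = P(High), equating Premium's and Standard's payoffs gives 3q + 5 = −8q + 6 ⇒ q = 1/11.

1/11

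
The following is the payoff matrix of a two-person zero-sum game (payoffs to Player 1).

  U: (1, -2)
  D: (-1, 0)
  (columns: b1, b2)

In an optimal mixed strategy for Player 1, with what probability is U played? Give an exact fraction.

Row minima: U → -2, D → -1; maximin = -1.
Column maxima: b1 → 1, b2 → 0; minimax = 0.
-1 ≠ 0, so there is no saddle point; optimal play is mixed.
Let Player 1 play U with probability p. Expected payoff against b1: 1p + (-1)(1−p) = 2p − 1; against b2: (-2)p + 0(1−p) = −2p.
Setting these equal: 2p − 1 = −2p ⇒ 4p = 1 ⇒ p = 1/4, and the value is (2)·(1/4) − 1 = -1/2.
For Player 2: with q = P(b1), equating U's and D's payoffs gives 3q − 2 = −q ⇒ q = 1/2.

1/4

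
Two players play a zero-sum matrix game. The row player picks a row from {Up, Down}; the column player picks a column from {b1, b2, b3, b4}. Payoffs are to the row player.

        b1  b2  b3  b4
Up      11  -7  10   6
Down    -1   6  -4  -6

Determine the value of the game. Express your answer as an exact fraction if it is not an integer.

Row minima: Up → -7, Down → -6; maximin = -6.
Column maxima: b1 → 11, b2 → 6, b3 → 10, b4 → 6; minimax = 6.
-6 ≠ 6, so there is no saddle point; optimal play is mixed.
b1 is strictly dominated by b3 (it gives the row player strictly more in every row), so the column player never plays it.
b3 is strictly dominated by b4 (it gives the row player strictly more in every row), so the column player never plays it.
On the remaining 2×2 (Up, Down vs b2, b4):
Let the row player play Up with probability p. Expected payoff against b2: (-7)p + 6(1−p) = −13p + 6; against b4: 6p + (-6)(1−p) = 12p − 6.
Setting these equal: −13p + 6 = 12p − 6 ⇒ −25p = -12 ⇒ p = 12/25, and the value is (-13)·(12/25) + 6 = -6/25.
For the column player: with q = P(b2), equating Up's and Down's payoffs gives −13q + 6 = 12q − 6 ⇒ q = 12/25.

-6/25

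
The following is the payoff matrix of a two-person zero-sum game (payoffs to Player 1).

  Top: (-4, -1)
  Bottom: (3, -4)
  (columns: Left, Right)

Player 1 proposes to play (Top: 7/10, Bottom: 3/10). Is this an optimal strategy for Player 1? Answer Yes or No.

Yes

Against Left this mix gives (7/10)·(-4) + (3/10)·3 = -19/10.
Against Right this mix gives (7/10)·(-1) + (3/10)·(-4) = -19/10.
All of Player 2's active replies (Left, Right) yield -19/10, and no column does worse for Player 1. The mix makes Player 2 indifferent and guarantees -19/10, so it is optimal.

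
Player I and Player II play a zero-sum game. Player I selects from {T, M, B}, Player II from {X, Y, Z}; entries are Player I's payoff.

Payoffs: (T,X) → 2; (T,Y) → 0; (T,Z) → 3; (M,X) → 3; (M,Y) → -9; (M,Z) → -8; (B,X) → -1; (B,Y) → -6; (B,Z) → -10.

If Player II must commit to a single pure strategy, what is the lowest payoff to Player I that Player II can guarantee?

0

Column maxima: X → 3, Y → 0, Z → 3.
The smallest of these is 0.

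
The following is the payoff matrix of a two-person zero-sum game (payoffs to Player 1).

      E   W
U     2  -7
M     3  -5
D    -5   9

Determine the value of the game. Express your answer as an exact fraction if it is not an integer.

1/11

Row minima: U → -7, M → -5, D → -5; maximin = -5.
Column maxima: E → 3, W → 9; minimax = 3.
-5 ≠ 3, so there is no saddle point; optimal play is mixed.
U is strictly dominated by M, so Player 1 never plays it.
On the remaining 2×2 (M, D vs E, W):
Let Player 1 play M with probability p. Expected payoff against E: 3p + (-5)(1−p) = 8p − 5; against W: (-5)p + 9(1−p) = −14p + 9.
Setting these equal: 8p − 5 = −14p + 9 ⇒ 22p = 14 ⇒ p = 7/11, and the value is (8)·(7/11) − 5 = 1/11.
For Player 2: with q = P(E), equating M's and D's payoffs gives 8q − 5 = −14q + 9 ⇒ q = 7/11.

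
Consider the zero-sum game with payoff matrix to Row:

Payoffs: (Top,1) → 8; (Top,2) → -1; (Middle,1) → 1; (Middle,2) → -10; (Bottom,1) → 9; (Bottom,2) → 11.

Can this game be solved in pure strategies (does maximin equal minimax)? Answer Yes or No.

Row minima: Top → -1, Middle → -10, Bottom → 9; maximin = 9.
Column maxima: 1 → 9, 2 → 11; minimax = 9.
maximin = minimax = 9, so a saddle point exists.

Yes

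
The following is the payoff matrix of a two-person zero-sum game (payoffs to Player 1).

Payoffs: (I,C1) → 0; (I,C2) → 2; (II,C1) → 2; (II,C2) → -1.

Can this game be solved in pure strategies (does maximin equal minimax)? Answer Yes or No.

Row minima: I → 0, II → -1; maximin = 0.
Column maxima: C1 → 2, C2 → 2; minimax = 2.
0 ≠ 2, so no pure-strategy equilibrium exists.

No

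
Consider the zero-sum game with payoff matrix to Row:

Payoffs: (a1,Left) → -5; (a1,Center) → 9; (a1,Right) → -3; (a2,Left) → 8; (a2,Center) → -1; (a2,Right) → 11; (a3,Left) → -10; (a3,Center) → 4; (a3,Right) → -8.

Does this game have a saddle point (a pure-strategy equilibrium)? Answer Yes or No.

Row minima: a1 → -5, a2 → -1, a3 → -10; maximin = -1.
Column maxima: Left → 8, Center → 9, Right → 11; minimax = 8.
-1 ≠ 8, so no pure-strategy equilibrium exists.

No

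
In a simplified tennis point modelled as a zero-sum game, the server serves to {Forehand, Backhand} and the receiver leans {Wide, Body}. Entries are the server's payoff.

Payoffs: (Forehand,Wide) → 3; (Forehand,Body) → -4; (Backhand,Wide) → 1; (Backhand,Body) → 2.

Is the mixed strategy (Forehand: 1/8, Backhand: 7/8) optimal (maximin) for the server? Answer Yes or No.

Yes

Against Wide this mix gives (1/8)·3 + (7/8)·1 = 5/4.
Against Body this mix gives (1/8)·(-4) + (7/8)·2 = 5/4.
All of the receiver's active replies (Wide, Body) yield 5/4, and no column does worse for the server. The mix makes the receiver indifferent and guarantees 5/4, so it is optimal.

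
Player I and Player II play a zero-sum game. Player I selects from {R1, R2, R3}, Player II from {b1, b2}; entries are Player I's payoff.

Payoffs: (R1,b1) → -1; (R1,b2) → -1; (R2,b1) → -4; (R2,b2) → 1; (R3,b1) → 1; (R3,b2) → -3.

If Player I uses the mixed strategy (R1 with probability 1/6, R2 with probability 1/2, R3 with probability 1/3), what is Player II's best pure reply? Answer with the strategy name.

b1

If Player II plays b1, Player I's expected payoff is (1/6)·(-1) + (1/2)·(-4) + (1/3)·1 = -11/6.
If Player II plays b2, Player I's expected payoff is (1/6)·(-1) + (1/2)·1 + (1/3)·(-3) = -2/3.
Player II minimizes Player I's payoff; the smallest is -11/6, so the best response is b1.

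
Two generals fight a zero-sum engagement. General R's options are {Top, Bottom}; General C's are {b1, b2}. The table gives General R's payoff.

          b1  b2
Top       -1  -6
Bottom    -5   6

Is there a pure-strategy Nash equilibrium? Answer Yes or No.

Row minima: Top → -6, Bottom → -5; maximin = -5.
Column maxima: b1 → -1, b2 → 6; minimax = -1.
-5 ≠ -1, so no pure-strategy equilibrium exists.

No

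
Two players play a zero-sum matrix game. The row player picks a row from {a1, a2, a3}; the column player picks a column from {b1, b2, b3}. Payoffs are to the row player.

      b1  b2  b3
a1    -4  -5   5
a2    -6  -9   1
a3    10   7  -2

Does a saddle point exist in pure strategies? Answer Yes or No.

Row minima: a1 → -5, a2 → -9, a3 → -2; maximin = -2.
Column maxima: b1 → 10, b2 → 7, b3 → 5; minimax = 5.
-2 ≠ 5, so no pure-strategy equilibrium exists.

No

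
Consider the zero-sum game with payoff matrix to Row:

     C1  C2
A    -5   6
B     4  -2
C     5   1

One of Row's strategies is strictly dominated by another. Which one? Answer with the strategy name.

B

C gives a strictly higher payoff than B against every column: 5 > 4, 1 > -2.
So B is strictly dominated and Row never plays it.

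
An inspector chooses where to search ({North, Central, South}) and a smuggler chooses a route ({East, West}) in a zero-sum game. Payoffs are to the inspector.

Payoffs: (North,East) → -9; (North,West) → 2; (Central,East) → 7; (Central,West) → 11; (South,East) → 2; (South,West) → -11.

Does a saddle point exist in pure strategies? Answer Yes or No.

Yes

Row minima: North → -9, Central → 7, South → -11; maximin = 7.
Column maxima: East → 7, West → 11; minimax = 7.
maximin = minimax = 7, so a saddle point exists.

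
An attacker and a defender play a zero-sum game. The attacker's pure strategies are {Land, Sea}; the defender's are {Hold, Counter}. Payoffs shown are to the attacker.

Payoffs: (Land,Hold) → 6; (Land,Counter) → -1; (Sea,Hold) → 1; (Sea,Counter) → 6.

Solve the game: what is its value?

37/12

Row minima: Land → -1, Sea → 1; maximin = 1.
Column maxima: Hold → 6, Counter → 6; minimax = 6.
1 ≠ 6, so there is no saddle point; optimal play is mixed.
Let the attacker play Land with probability p. Expected payoff against Hold: 6p + 1(1−p) = 5p + 1; against Counter: (-1)p + 6(1−p) = −7p + 6.
Setting these equal: 5p + 1 = −7p + 6 ⇒ 12p = 5 ⇒ p = 5/12, and the value is (5)·(5/12) + 1 = 37/12.
For the defender: with q = P(Hold), equating Land's and Sea's payoffs gives 7q − 1 = −5q + 6 ⇒ q = 7/12.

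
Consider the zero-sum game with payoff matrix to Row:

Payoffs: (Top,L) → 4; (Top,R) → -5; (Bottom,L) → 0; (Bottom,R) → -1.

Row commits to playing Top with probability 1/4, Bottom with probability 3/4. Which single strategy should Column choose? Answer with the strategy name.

If Column plays L, Row's expected payoff is (1/4)·4 + (3/4)·0 = 1.
If Column plays R, Row's expected payoff is (1/4)·(-5) + (3/4)·(-1) = -2.
Column minimizes Row's payoff; the smallest is -2, so the best response is R.

R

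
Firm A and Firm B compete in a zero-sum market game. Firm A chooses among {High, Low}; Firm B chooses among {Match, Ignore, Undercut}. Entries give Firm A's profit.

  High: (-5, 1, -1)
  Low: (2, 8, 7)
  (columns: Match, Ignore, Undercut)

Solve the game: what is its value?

Row minima: High → -5, Low → 2; maximin = 2.
Column maxima: Match → 2, Ignore → 8, Undercut → 7; minimax = 2.
Since maximin = minimax = 2, there is a saddle point and the value is 2.

2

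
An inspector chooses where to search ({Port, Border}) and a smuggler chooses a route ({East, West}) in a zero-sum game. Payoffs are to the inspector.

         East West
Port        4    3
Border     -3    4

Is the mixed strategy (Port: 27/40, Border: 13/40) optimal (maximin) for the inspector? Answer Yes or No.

No

Against East this mix gives (27/40)·4 + (13/40)·(-3) = 69/40.
Against West this mix gives (27/40)·3 + (13/40)·4 = 133/40.
The smuggler will play East, holding the inspector to 69/40. Shifting weight toward the row that does better against East would raise this floor (the equalizing mix achieves 25/8 against both East and West), so the proposed strategy is not optimal.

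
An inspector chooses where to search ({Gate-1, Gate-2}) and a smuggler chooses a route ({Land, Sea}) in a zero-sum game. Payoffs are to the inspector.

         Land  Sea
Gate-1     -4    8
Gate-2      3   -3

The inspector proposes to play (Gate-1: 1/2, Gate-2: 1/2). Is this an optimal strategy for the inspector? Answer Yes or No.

Against Land this mix gives (1/2)·(-4) + (1/2)·3 = -1/2.
Against Sea this mix gives (1/2)·8 + (1/2)·(-3) = 5/2.
The smuggler will play Land, holding the inspector to -1/2. Shifting weight toward the row that does better against Land would raise this floor (the equalizing mix achieves 2/3 against both Land and Sea), so the proposed strategy is not optimal.

No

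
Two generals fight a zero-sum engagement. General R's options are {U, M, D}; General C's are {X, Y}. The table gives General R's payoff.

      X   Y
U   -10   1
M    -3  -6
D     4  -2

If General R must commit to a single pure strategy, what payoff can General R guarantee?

-2

Row minima: U → -10, M → -6, D → -2.
The best of these is -2.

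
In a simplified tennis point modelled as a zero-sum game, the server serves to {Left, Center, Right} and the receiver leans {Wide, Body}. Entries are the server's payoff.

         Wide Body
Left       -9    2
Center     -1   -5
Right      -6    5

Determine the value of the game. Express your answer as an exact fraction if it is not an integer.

Row minima: Left → -9, Center → -5, Right → -6; maximin = -5.
Column maxima: Wide → -1, Body → 5; minimax = -1.
-5 ≠ -1, so there is no saddle point; optimal play is mixed.
Left is strictly dominated by Right, so the server never plays it.
On the remaining 2×2 (Center, Right vs Wide, Body):
Let the server play Center with probability p. Expected payoff against Wide: (-1)p + (-6)(1−p) = 5p − 6; against Body: (-5)p + 5(1−p) = −10p + 5.
Setting these equal: 5p − 6 = −10p + 5 ⇒ 15p = 11 ⇒ p = 11/15, and the value is (5)·(11/15) − 6 = -7/3.
For the receiver: with q = P(Wide), equating Center's and Right's payoffs gives 4q − 5 = −11q + 5 ⇒ q = 2/3.

-7/3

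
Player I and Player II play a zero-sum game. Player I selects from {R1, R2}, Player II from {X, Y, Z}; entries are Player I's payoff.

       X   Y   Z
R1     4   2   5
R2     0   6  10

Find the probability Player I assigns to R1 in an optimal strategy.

Row minima: R1 → 2, R2 → 0; maximin = 2.
Column maxima: X → 4, Y → 6, Z → 10; minimax = 4.
2 ≠ 4, so there is no saddle point; optimal play is mixed.
Z is strictly dominated by X (it gives Player I strictly more in every row), so Player II never plays it.
On the remaining 2×2 (R1, R2 vs X, Y):
Let Player I play R1 with probability p. Expected payoff against X: 4p + 0(1−p) = 4p; against Y: 2p + 6(1−p) = −4p + 6.
Setting these equal: 4p = −4p + 6 ⇒ 8p = 6 ⇒ p = 3/4, and the value is (4)·(3/4) = 3.
For Player II: with q = P(X), equating R1's and R2's payoffs gives 2q + 2 = −6q + 6 ⇒ q = 1/2.

3/4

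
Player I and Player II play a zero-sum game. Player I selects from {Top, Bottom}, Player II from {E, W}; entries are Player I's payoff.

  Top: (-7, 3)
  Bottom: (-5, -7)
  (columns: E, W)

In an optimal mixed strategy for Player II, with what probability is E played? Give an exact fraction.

5/6

Row minima: Top → -7, Bottom → -7; maximin = -7.
Column maxima: E → -5, W → 3; minimax = -5.
-7 ≠ -5, so there is no saddle point; optimal play is mixed.
Let Player I play Top with probability p. Expected payoff against E: (-7)p + (-5)(1−p) = −2p − 5; against W: 3p + (-7)(1−p) = 10p − 7.
Setting these equal: −2p − 5 = 10p − 7 ⇒ −12p = -2 ⇒ p = 1/6, and the value is (-2)·(1/6) − 5 = -16/3.
For Player II: with q = P(E), equating Top's and Bottom's payoffs gives −10q + 3 = 2q − 7 ⇒ q = 5/6.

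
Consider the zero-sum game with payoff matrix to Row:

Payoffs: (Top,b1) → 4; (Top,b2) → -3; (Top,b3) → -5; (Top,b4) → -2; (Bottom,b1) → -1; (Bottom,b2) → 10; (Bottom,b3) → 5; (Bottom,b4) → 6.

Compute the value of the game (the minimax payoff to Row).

1

Row minima: Top → -5, Bottom → -1; maximin = -1.
Column maxima: b1 → 4, b2 → 10, b3 → 5, b4 → 6; minimax = 4.
-1 ≠ 4, so there is no saddle point; optimal play is mixed.
b2 is strictly dominated by b3 (it gives Row strictly more in every row), so Column never plays it.
b4 is strictly dominated by b3 (it gives Row strictly more in every row), so Column never plays it.
On the remaining 2×2 (Top, Bottom vs b1, b3):
Let Row play Top with probability p. Expected payoff against b1: 4p + (-1)(1−p) = 5p − 1; against b3: (-5)p + 5(1−p) = −10p + 5.
Setting these equal: 5p − 1 = −10p + 5 ⇒ 15p = 6 ⇒ p = 2/5, and the value is (5)·(2/5) − 1 = 1.
For Column: with q = P(b1), equating Top's and Bottom's payoffs gives 9q − 5 = −6q + 5 ⇒ q = 2/3.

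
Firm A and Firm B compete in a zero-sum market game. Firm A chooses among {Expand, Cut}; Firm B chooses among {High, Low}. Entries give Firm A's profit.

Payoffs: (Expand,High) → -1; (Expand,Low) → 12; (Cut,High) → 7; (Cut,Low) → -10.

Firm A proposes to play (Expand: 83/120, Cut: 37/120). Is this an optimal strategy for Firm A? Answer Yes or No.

No

Against High this mix gives (83/120)·(-1) + (37/120)·7 = 22/15.
Against Low this mix gives (83/120)·12 + (37/120)·(-10) = 313/60.
Firm B will play High, holding Firm A to 22/15. Shifting weight toward the row that does better against High would raise this floor (the equalizing mix achieves 37/15 against both High and Low), so the proposed strategy is not optimal.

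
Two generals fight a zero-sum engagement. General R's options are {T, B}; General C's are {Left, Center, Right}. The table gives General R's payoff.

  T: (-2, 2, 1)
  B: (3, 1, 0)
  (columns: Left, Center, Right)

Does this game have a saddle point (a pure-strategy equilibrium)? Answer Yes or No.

Row minima: T → -2, B → 0; maximin = 0.
Column maxima: Left → 3, Center → 2, Right → 1; minimax = 1.
0 ≠ 1, so no pure-strategy equilibrium exists.

No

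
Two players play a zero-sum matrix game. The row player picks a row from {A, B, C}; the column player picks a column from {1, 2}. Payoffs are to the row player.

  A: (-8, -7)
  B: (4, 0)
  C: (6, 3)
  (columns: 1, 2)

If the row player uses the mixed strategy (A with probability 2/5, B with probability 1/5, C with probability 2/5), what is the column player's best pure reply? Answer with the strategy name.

2

If the column player plays 1, the row player's expected payoff is (2/5)·(-8) + (1/5)·4 + (2/5)·6 = 0.
If the column player plays 2, the row player's expected payoff is (2/5)·(-7) + (1/5)·0 + (2/5)·3 = -8/5.
The column player minimizes the row player's payoff; the smallest is -8/5, so the best response is 2.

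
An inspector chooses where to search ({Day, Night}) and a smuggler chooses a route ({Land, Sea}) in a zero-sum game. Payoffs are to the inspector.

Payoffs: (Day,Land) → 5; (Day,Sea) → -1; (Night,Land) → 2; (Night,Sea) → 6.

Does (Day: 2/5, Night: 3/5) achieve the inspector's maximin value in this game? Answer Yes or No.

Against Land this mix gives (2/5)·5 + (3/5)·2 = 16/5.
Against Sea this mix gives (2/5)·(-1) + (3/5)·6 = 16/5.
All of the smuggler's active replies (Land, Sea) yield 16/5, and no column does worse for the inspector. The mix makes the smuggler indifferent and guarantees 16/5, so it is optimal.

Yes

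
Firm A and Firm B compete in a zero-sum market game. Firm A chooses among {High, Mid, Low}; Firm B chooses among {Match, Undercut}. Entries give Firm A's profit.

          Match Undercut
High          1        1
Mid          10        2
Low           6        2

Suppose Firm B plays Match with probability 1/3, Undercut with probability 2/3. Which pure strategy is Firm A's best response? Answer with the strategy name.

Mid

Expected payoff of High: (1/3)·1 + (2/3)·1 = 1.
Expected payoff of Mid: (1/3)·10 + (2/3)·2 = 14/3.
Expected payoff of Low: (1/3)·6 + (2/3)·2 = 10/3.
The largest is 14/3, so Firm A's best response is Mid.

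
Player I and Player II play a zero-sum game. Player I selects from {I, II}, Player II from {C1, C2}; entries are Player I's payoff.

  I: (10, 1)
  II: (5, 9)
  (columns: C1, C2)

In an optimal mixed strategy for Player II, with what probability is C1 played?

Row minima: I → 1, II → 5; maximin = 5.
Column maxima: C1 → 10, C2 → 9; minimax = 9.
5 ≠ 9, so there is no saddle point; optimal play is mixed.
Let Player I play I with probability p. Expected payoff against C1: 10p + 5(1−p) = 5p + 5; against C2: 1p + 9(1−p) = −8p + 9.
Setting these equal: 5p + 5 = −8p + 9 ⇒ 13p = 4 ⇒ p = 4/13, and the value is (5)·(4/13) + 5 = 85/13.
For Player II: with q = P(C1), equating I's and II's payoffs gives 9q + 1 = −4q + 9 ⇒ q = 8/13.

8/13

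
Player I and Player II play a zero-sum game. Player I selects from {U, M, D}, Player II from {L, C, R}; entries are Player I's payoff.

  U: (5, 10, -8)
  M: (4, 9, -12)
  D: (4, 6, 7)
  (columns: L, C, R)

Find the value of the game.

67/16

Row minima: U → -8, M → -12, D → 4; maximin = 4.
Column maxima: L → 5, C → 10, R → 7; minimax = 5.
4 ≠ 5, so there is no saddle point; optimal play is mixed.
M is strictly dominated by U, so Player I never plays it.
C is strictly dominated by L (it gives Player I strictly more in every row), so Player II never plays it.
On the remaining 2×2 (U, D vs L, R):
Let Player I play U with probability p. Expected payoff against L: 5p + 4(1−p) = p + 4; against R: (-8)p + 7(1−p) = −15p + 7.
Setting these equal: p + 4 = −15p + 7 ⇒ 16p = 3 ⇒ p = 3/16, and the value is (1)·(3/16) + 4 = 67/16.
For Player II: with q = P(L), equating U's and D's payoffs gives 13q − 8 = −3q + 7 ⇒ q = 15/16.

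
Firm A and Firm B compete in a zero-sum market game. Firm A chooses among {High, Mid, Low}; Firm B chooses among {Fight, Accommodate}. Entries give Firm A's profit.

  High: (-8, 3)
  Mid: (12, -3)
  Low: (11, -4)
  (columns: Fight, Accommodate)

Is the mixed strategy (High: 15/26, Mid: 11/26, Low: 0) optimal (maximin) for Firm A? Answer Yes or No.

Against Fight this mix gives (15/26)·(-8) + (11/26)·12 = 6/13.
Against Accommodate this mix gives (15/26)·3 + (11/26)·(-3) = 6/13.
All of Firm B's active replies (Fight, Accommodate) yield 6/13, and no column does worse for Firm A. The mix makes Firm B indifferent and guarantees 6/13, so it is optimal.

Yes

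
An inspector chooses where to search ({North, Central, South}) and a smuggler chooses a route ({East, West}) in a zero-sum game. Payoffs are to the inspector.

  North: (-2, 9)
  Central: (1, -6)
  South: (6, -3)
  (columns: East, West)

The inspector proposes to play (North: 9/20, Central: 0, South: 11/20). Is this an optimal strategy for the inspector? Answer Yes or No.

Yes

Against East this mix gives (9/20)·(-2) + (11/20)·6 = 12/5.
Against West this mix gives (9/20)·9 + (11/20)·(-3) = 12/5.
All of the smuggler's active replies (East, West) yield 12/5, and no column does worse for the inspector. The mix makes the smuggler indifferent and guarantees 12/5, so it is optimal.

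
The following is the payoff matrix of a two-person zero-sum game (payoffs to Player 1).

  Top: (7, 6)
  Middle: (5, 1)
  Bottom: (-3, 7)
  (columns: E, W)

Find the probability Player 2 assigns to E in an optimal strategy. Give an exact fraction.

Row minima: Top → 6, Middle → 1, Bottom → -3; maximin = 6.
Column maxima: E → 7, W → 7; minimax = 7.
6 ≠ 7, so there is no saddle point; optimal play is mixed.
Middle is strictly dominated by Top, so Player 1 never plays it.
On the remaining 2×2 (Top, Bottom vs E, W):
Let Player 1 play Top with probability p. Expected payoff against E: 7p + (-3)(1−p) = 10p − 3; against W: 6p + 7(1−p) = −p + 7.
Setting these equal: 10p − 3 = −p + 7 ⇒ 11p = 10 ⇒ p = 10/11, and the value is (10)·(10/11) − 3 = 67/11.
For Player 2: with q = P(E), equating Top's and Bottom's payoffs gives q + 6 = −10q + 7 ⇒ q = 1/11.

1/11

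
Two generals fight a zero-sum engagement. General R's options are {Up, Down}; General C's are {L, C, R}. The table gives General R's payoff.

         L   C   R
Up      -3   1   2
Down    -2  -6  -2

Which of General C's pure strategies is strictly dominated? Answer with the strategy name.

R

C holds General R's payoff strictly below R in every row: 1 < 2, -6 < -2.
So R is strictly dominated for General C.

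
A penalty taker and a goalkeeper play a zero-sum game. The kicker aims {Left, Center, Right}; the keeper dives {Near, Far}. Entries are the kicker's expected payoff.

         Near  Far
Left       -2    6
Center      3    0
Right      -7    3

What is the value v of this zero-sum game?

18/11

Row minima: Left → -2, Center → 0, Right → -7; maximin = 0.
Column maxima: Near → 3, Far → 6; minimax = 3.
0 ≠ 3, so there is no saddle point; optimal play is mixed.
Right is strictly dominated by Left, so the kicker never plays it.
On the remaining 2×2 (Left, Center vs Near, Far):
Let the kicker play Left with probability p. Expected payoff against Near: (-2)p + 3(1−p) = −5p + 3; against Far: 6p + 0(1−p) = 6p.
Setting these equal: −5p + 3 = 6p ⇒ −11p = -3 ⇒ p = 3/11, and the value is (-5)·(3/11) + 3 = 18/11.
For the keeper: with q = P(Near), equating Left's and Center's payoffs gives −8q + 6 = 3q ⇒ q = 6/11.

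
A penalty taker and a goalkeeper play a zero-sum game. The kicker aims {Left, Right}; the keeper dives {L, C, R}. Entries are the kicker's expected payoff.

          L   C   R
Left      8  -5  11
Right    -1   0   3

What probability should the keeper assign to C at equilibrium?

9/14

Row minima: Left → -5, Right → -1; maximin = -1.
Column maxima: L → 8, C → 0, R → 11; minimax = 0.
-1 ≠ 0, so there is no saddle point; optimal play is mixed.
R is strictly dominated by L (it gives the kicker strictly more in every row), so the keeper never plays it.
On the remaining 2×2 (Left, Right vs L, C):
Let the kicker play Left with probability p. Expected payoff against L: 8p + (-1)(1−p) = 9p − 1; against C: (-5)p + 0(1−p) = −5p.
Setting these equal: 9p − 1 = −5p ⇒ 14p = 1 ⇒ p = 1/14, and the value is (9)·(1/14) − 1 = -5/14.
For the keeper: with q = P(L), equating Left's and Right's payoffs gives 13q − 5 = −q ⇒ q = 5/14.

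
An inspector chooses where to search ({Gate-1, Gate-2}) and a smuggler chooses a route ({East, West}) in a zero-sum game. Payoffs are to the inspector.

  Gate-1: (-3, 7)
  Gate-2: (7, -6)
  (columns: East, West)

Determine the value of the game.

Row minima: Gate-1 → -3, Gate-2 → -6; maximin = -3.
Column maxima: East → 7, West → 7; minimax = 7.
-3 ≠ 7, so there is no saddle point; optimal play is mixed.
Let the inspector play Gate-1 with probability p. Expected payoff against East: (-3)p + 7(1−p) = −10p + 7; against West: 7p + (-6)(1−p) = 13p − 6.
Setting these equal: −10p + 7 = 13p − 6 ⇒ −23p = -13 ⇒ p = 13/23, and the value is (-10)·(13/23) + 7 = 31/23.
For the smuggler: with q = P(East), equating Gate-1's and Gate-2's payoffs gives −10q + 7 = 13q − 6 ⇒ q = 13/23.

31/23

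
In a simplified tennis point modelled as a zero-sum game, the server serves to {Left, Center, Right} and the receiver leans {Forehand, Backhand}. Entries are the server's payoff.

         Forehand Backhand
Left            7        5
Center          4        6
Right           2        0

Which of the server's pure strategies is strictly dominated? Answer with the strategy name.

Right

Left gives a strictly higher payoff than Right against every column: 7 > 2, 5 > 0.
So Right is strictly dominated and the server never plays it.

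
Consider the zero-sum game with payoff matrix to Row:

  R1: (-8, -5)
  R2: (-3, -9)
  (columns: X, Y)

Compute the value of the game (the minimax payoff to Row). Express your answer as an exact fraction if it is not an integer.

-19/3

Row minima: R1 → -8, R2 → -9; maximin = -8.
Column maxima: X → -3, Y → -5; minimax = -5.
-8 ≠ -5, so there is no saddle point; optimal play is mixed.
Let Row play R1 with probability p. Expected payoff against X: (-8)p + (-3)(1−p) = −5p − 3; against Y: (-5)p + (-9)(1−p) = 4p − 9.
Setting these equal: −5p − 3 = 4p − 9 ⇒ −9p = -6 ⇒ p = 2/3, and the value is (-5)·(2/3) − 3 = -19/3.
For Column: with q = P(X), equating R1's and R2's payoffs gives −3q − 5 = 6q − 9 ⇒ q = 4/9.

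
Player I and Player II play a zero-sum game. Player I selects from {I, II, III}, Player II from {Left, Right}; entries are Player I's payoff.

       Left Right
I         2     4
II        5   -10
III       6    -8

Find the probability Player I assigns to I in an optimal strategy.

Row minima: I → 2, II → -10, III → -8; maximin = 2.
Column maxima: Left → 6, Right → 4; minimax = 4.
2 ≠ 4, so there is no saddle point; optimal play is mixed.
II is strictly dominated by III, so Player I never plays it.
On the remaining 2×2 (I, III vs Left, Right):
Let Player I play I with probability p. Expected payoff against Left: 2p + 6(1−p) = −4p + 6; against Right: 4p + (-8)(1−p) = 12p − 8.
Setting these equal: −4p + 6 = 12p − 8 ⇒ −16p = -14 ⇒ p = 7/8, and the value is (-4)·(7/8) + 6 = 5/2.
For Player II: with q = P(Left), equating I's and III's payoffs gives −2q + 4 = 14q − 8 ⇒ q = 3/4.

7/8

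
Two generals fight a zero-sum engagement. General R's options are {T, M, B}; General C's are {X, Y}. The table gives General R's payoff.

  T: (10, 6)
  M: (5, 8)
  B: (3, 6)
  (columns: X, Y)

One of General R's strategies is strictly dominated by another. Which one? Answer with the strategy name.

B

M gives a strictly higher payoff than B against every column: 5 > 3, 8 > 6.
So B is strictly dominated and General R never plays it.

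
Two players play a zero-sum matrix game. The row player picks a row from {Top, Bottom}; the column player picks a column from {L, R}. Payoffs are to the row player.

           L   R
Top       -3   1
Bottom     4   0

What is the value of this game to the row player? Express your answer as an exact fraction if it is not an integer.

1/2

Row minima: Top → -3, Bottom → 0; maximin = 0.
Column maxima: L → 4, R → 1; minimax = 1.
0 ≠ 1, so there is no saddle point; optimal play is mixed.
Let the row player play Top with probability p. Expected payoff against L: (-3)p + 4(1−p) = −7p + 4; against R: 1p + 0(1−p) = p.
Setting these equal: −7p + 4 = p ⇒ −8p = -4 ⇒ p = 1/2, and the value is (-7)·(1/2) + 4 = 1/2.
For the column player: with q = P(L), equating Top's and Bottom's payoffs gives −4q + 1 = 4q ⇒ q = 1/8.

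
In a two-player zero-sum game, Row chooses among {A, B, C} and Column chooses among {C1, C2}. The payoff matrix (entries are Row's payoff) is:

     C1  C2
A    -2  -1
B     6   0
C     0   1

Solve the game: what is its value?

Row minima: A → -2, B → 0, C → 0; maximin = 0.
Column maxima: C1 → 6, C2 → 1; minimax = 1.
0 ≠ 1, so there is no saddle point; optimal play is mixed.
A is strictly dominated by B, so Row never plays it.
On the remaining 2×2 (B, C vs C1, C2):
Let Row play B with probability p. Expected payoff against C1: 6p + 0(1−p) = 6p; against C2: 0p + 1(1−p) = −p + 1.
Setting these equal: 6p = −p + 1 ⇒ 7p = 1 ⇒ p = 1/7, and the value is (6)·(1/7) = 6/7.
For Column: with q = P(C1), equating B's and C's payoffs gives 6q = −q + 1 ⇒ q = 1/7.

6/7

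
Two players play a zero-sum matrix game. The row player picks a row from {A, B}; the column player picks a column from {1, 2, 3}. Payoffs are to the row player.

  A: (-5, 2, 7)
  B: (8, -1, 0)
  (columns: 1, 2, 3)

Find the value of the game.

11/16

Row minima: A → -5, B → -1; maximin = -1.
Column maxima: 1 → 8, 2 → 2, 3 → 7; minimax = 2.
-1 ≠ 2, so there is no saddle point; optimal play is mixed.
3 is strictly dominated by 2 (it gives the row player strictly more in every row), so the column player never plays it.
On the remaining 2×2 (A, B vs 1, 2):
Let the row player play A with probability p. Expected payoff against 1: (-5)p + 8(1−p) = −13p + 8; against 2: 2p + (-1)(1−p) = 3p − 1.
Setting these equal: −13p + 8 = 3p − 1 ⇒ −16p = -9 ⇒ p = 9/16, and the value is (-13)·(9/16) + 8 = 11/16.
For the column player: with q = P(1), equating A's and B's payoffs gives −7q + 2 = 9q − 1 ⇒ q = 3/16.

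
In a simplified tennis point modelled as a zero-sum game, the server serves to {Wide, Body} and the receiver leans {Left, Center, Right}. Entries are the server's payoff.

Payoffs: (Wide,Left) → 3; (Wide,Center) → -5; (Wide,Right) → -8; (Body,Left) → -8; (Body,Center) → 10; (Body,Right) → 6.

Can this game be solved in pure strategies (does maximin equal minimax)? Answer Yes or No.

No

Row minima: Wide → -8, Body → -8; maximin = -8.
Column maxima: Left → 3, Center → 10, Right → 6; minimax = 3.
-8 ≠ 3, so no pure-strategy equilibrium exists.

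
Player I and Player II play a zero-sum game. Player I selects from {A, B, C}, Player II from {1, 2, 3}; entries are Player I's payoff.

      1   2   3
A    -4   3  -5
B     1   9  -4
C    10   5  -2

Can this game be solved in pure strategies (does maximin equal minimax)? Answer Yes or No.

Yes

Row minima: A → -5, B → -4, C → -2; maximin = -2.
Column maxima: 1 → 10, 2 → 9, 3 → -2; minimax = -2.
maximin = minimax = -2, so a saddle point exists.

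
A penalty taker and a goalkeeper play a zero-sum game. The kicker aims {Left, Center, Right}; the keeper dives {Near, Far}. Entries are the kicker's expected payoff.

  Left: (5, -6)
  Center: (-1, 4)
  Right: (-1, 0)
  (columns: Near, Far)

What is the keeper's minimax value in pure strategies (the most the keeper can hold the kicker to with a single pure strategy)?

4

Column maxima: Near → 5, Far → 4.
The smallest of these is 4.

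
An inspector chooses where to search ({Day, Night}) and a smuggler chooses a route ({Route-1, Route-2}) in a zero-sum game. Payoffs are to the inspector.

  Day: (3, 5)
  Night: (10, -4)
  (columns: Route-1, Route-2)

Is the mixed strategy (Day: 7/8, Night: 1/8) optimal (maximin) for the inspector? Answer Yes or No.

Against Route-1 this mix gives (7/8)·3 + (1/8)·10 = 31/8.
Against Route-2 this mix gives (7/8)·5 + (1/8)·(-4) = 31/8.
All of the smuggler's active replies (Route-1, Route-2) yield 31/8, and no column does worse for the inspector. The mix makes the smuggler indifferent and guarantees 31/8, so it is optimal.

Yes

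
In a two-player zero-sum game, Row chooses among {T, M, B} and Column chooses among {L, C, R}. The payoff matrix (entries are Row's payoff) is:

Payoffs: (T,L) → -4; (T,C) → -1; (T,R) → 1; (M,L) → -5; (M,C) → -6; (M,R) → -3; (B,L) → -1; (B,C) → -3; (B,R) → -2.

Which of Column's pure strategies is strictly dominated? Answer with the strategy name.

C holds Row's payoff strictly below R in every row: -1 < 1, -6 < -3, -3 < -2.
So R is strictly dominated for Column.

R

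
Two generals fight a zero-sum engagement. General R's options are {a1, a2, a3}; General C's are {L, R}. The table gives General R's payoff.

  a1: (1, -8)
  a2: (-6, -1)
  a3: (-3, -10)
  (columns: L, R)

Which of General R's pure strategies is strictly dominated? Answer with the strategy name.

a1 gives a strictly higher payoff than a3 against every column: 1 > -3, -8 > -10.
So a3 is strictly dominated and General R never plays it.

a3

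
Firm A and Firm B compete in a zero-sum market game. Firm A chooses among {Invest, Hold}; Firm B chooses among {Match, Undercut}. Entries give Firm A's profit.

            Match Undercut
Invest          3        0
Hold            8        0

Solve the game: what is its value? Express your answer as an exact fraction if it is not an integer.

0

Row minima: Invest → 0, Hold → 0; maximin = 0.
Column maxima: Match → 8, Undercut → 0; minimax = 0.
Since maximin = minimax = 0, there is a saddle point and the value is 0.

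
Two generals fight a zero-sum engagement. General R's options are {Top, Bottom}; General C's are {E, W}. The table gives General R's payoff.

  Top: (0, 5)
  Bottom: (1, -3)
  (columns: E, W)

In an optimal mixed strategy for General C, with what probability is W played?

Row minima: Top → 0, Bottom → -3; maximin = 0.
Column maxima: E → 1, W → 5; minimax = 1.
0 ≠ 1, so there is no saddle point; optimal play is mixed.
Let General R play Top with probability p. Expected payoff against E: 0p + 1(1−p) = −p + 1; against W: 5p + (-3)(1−p) = 8p − 3.
Setting these equal: −p + 1 = 8p − 3 ⇒ −9p = -4 ⇒ p = 4/9, and the value is (-1)·(4/9) + 1 = 5/9.
For General C: with q = P(E), equating Top's and Bottom's payoffs gives −5q + 5 = 4q − 3 ⇒ q = 8/9.

1/9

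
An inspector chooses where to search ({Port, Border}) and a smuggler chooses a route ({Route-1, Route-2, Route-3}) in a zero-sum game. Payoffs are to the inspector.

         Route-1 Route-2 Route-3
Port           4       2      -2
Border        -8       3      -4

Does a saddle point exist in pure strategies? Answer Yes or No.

Yes

Row minima: Port → -2, Border → -8; maximin = -2.
Column maxima: Route-1 → 4, Route-2 → 3, Route-3 → -2; minimax = -2.
maximin = minimax = -2, so a saddle point exists.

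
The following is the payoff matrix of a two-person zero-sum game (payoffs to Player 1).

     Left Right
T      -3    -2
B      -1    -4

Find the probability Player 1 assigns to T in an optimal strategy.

3/4

Row minima: T → -3, B → -4; maximin = -3.
Column maxima: Left → -1, Right → -2; minimax = -2.
-3 ≠ -2, so there is no saddle point; optimal play is mixed.
Let Player 1 play T with probability p. Expected payoff against Left: (-3)p + (-1)(1−p) = −2p − 1; against Right: (-2)p + (-4)(1−p) = 2p − 4.
Setting these equal: −2p − 1 = 2p − 4 ⇒ −4p = -3 ⇒ p = 3/4, and the value is (-2)·(3/4) − 1 = -5/2.
For Player 2: with q = P(Left), equating T's and B's payoffs gives −q − 2 = 3q − 4 ⇒ q = 1/2.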